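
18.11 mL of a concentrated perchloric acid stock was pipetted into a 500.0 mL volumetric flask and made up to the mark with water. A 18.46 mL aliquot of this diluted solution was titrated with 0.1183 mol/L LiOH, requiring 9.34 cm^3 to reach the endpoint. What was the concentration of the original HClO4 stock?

n(LiOH) = 0.1183 x 0.009340 = 0.001105 mol.
n(HClO4) in the aliquot = 0.001105 mol.
[diluted HClO4] = 0.001105 / 0.01846 = 0.05985 M.
Dilution factor = 500.0/18.11 = 27.61, so [stock] = 0.05985 x 27.61 = 1.65 M.

1.65 M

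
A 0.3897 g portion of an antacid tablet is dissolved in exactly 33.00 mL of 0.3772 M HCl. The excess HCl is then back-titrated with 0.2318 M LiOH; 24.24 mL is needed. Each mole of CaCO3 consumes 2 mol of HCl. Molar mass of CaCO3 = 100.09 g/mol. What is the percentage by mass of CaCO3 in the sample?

87.7%

Total n(HCl) added = 0.3772 x 0.03300 = 0.01245 mol.
n(LiOH) used = 0.2318 x 0.02424 = 0.005619 mol, which equals the excess n(HCl).
So n(HCl) consumed by the sample = 0.01245 - 0.005619 = 0.006829 mol.
n(CaCO3) = 0.006829 / 2 = 0.003414 mol.
mass CaCO3 = 0.003414 x 100.09 = 0.3417 g, so %CaCO3 = 0.3417/0.3897 x 100 = 87.7%.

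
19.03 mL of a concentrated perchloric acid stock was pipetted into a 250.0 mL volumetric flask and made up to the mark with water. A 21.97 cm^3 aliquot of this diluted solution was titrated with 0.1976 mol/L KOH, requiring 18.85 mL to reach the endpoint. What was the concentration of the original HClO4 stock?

2.23 M

n(KOH) = 0.1976 x 0.01885 = 0.003725 mol.
n(HClO4) in the aliquot = 0.003725 mol.
[diluted HClO4] = 0.003725 / 0.02197 = 0.1695 M.
Dilution factor = 250.0/19.03 = 13.14, so [stock] = 0.1695 x 13.14 = 2.23 M.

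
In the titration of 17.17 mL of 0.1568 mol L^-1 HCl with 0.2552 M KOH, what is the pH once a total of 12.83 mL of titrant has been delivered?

12.29

n(acid) = 0.1568 x 0.01717 = 0.002692 mol; n(KOH) added = 0.2552 x 0.01283 = 0.003274 mol.
Base is in excess by 0.003274 - 0.002692 = 0.0005820 mol in a total volume of 0.03000 L.
[OH^-] = 0.0005820/0.03000 = 0.01940 M, so pOH = 1.71 and pH = 14.00 - 1.71 = 12.29.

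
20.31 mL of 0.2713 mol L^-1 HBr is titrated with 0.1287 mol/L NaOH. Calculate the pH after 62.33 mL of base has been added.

n(acid) = 0.2713 x 0.02031 = 0.005510 mol; n(NaOH) added = 0.1287 x 0.06233 = 0.008022 mol.
Base is in excess by 0.008022 - 0.005510 = 0.002512 mol in a total volume of 0.08264 L.
[OH^-] = 0.002512/0.08264 = 0.03039 M, so pOH = 1.52 and pH = 14.00 - 1.52 = 12.48.

12.48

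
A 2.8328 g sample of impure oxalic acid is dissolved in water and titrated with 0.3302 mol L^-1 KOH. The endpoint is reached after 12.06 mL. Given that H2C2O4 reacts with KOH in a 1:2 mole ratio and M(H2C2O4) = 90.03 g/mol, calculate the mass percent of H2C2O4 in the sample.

n(KOH) = 0.3302 x 0.01206 = 0.003982 mol.
n(H2C2O4) = 0.003982 / 2 = 0.001991 mol.
mass of H2C2O4 = 0.001991 x 90.03 = 0.1793 g.
% purity = 0.1793 / 2.8328 x 100 = 6.33%.

6.33%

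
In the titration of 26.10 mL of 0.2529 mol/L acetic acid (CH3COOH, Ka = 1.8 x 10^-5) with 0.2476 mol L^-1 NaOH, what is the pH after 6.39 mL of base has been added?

4.24

Initial n(CH3COOH) = 0.2529 x 0.02610 = 0.006601 mol.
n(NaOH) added = 0.2476 x 0.006390 = 0.001582 mol, converting that many moles of CH3COOH to CH3COO-.
Remaining n(CH3COOH) = 0.005019 mol; n(CH3COO-) = 0.001582 mol.
By Henderson-Hasselbalch, pH = pKa + log([A^-]/[HA]) = 4.74 + log(0.001582/0.005019) = 4.74 + (-0.50) = 4.24.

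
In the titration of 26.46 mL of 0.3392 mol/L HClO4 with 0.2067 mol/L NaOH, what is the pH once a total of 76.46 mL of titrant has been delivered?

n(acid) = 0.3392 x 0.02646 = 0.008975 mol; n(NaOH) added = 0.2067 x 0.07646 = 0.01580 mol.
Base is in excess by 0.01580 - 0.008975 = 0.006829 mol in a total volume of 0.1029 L.
[OH^-] = 0.006829/0.1029 = 0.06635 M, so pOH = 1.18 and pH = 14.00 - 1.18 = 12.82.

12.82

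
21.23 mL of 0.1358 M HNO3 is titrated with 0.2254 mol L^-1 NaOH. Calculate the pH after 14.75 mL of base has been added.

12.09

n(acid) = 0.1358 x 0.02123 = 0.002883 mol; n(NaOH) added = 0.2254 x 0.01475 = 0.003325 mol.
Base is in excess by 0.003325 - 0.002883 = 0.0004416 mol in a total volume of 0.03598 L.
[OH^-] = 0.0004416/0.03598 = 0.01227 M, so pOH = 1.91 and pH = 14.00 - 1.91 = 12.09.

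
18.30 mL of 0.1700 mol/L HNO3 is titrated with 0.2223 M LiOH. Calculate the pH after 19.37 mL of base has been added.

12.50

n(acid) = 0.1700 x 0.01830 = 0.003111 mol; n(LiOH) added = 0.2223 x 0.01937 = 0.004306 mol.
Base is in excess by 0.004306 - 0.003111 = 0.001195 mol in a total volume of 0.03767 L.
[OH^-] = 0.001195/0.03767 = 0.03172 M, so pOH = 1.50 and pH = 14.00 - 1.50 = 12.50.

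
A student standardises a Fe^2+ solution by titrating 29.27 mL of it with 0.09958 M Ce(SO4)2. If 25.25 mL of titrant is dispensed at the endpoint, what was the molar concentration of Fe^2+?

n(Ce(SO4)2) = 0.09958 x 0.02525 = 0.002514 mol.
From the balanced equation, 1 mol Ce(SO4)2 reacts with 1 mol Fe^2+, so n(Fe^2+) = 0.002514 x 1/1 = 0.002514 mol.
[Fe^2+] = 0.002514 / 0.02927 L = 0.0859 M.

0.0859 M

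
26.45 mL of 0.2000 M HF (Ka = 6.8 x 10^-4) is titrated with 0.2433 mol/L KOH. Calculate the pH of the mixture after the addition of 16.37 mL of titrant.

3.65

Initial n(HF) = 0.2000 x 0.02645 = 0.005290 mol.
n(KOH) added = 0.2433 x 0.01637 = 0.003983 mol, converting that many moles of HF to F-.
Remaining n(HF) = 0.001307 mol; n(F-) = 0.003983 mol.
By Henderson-Hasselbalch, pH = pKa + log([A^-]/[HA]) = 3.17 + log(0.003983/0.001307) = 3.17 + (+0.48) = 3.65.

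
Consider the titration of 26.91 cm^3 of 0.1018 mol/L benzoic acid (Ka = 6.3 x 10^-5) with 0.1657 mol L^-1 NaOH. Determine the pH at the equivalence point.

n(C6H5COOH) = 0.1018 x 0.02691 = 0.002739 mol; V(NaOH) at equivalence = 0.002739/0.1657 = 0.01653 L.
At equivalence all the acid is converted to C6H5COO-; total volume = 0.02691 + 0.01653 = 0.04344 L, so [C6H5COO-] = 0.002739/0.04344 = 0.06306 M.
Kb = Kw/Ka = 1.0e-14 / 6.3 x 10^-5 = 1.59e-10.
[OH^-] = sqrt(Kb x [C6H5COO-]) = sqrt(1.59e-10 x 0.06306) = 3.16e-6 M.
pOH = 5.50, so pH = 14.00 - 5.50 = 8.50.

8.50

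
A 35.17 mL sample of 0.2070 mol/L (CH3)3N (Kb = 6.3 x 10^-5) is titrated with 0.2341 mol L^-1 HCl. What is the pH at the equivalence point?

5.38

n((CH3)3N) = 0.2070 x 0.03517 = 0.007280 mol; V(HCl) at equivalence = 0.007280/0.2341 = 0.03110 L.
At equivalence the base is fully converted to (CH3)3NH+; total volume = 0.06627 L, so [(CH3)3NH+] = 0.007280/0.06627 = 0.1099 M.
Ka((CH3)3NH+) = Kw/Kb = 1.0e-14 / 6.3 x 10^-5 = 1.59e-10.
[H^+] = sqrt(Ka x [(CH3)3NH+]) = sqrt(1.59e-10 x 0.1099) = 4.18e-6 M.
pH = -log(4.18e-6) = 5.38.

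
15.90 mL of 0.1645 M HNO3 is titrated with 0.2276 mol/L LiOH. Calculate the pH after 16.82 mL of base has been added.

n(acid) = 0.1645 x 0.01590 = 0.002616 mol; n(LiOH) added = 0.2276 x 0.01682 = 0.003828 mol.
Base is in excess by 0.003828 - 0.002616 = 0.001213 mol in a total volume of 0.03272 L.
[OH^-] = 0.001213/0.03272 = 0.03706 M, so pOH = 1.43 and pH = 14.00 - 1.43 = 12.57.

12.57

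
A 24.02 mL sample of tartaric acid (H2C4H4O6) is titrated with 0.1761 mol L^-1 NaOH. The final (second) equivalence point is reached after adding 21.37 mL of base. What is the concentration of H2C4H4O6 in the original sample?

n(NaOH) = 0.1761 x 0.02137 = 0.003763 mol.
At the final (second) equivalence point, 2 mol OH^- react per mol H2C4H4O6, so n(H2C4H4O6) = 0.003763 / 2 = 0.001882 mol.
[H2C4H4O6] = 0.001882 / 0.02402 L = 0.0783 M.

0.0783 M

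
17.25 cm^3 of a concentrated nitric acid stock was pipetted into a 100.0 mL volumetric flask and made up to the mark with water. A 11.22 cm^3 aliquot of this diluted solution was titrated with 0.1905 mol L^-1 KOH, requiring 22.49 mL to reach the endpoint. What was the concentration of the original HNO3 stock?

2.21 M

n(KOH) = 0.1905 x 0.02249 = 0.004284 mol.
n(HNO3) in the aliquot = 0.004284 mol.
[diluted HNO3] = 0.004284 / 0.01122 = 0.3818 M.
Dilution factor = 100.0/17.25 = 5.797, so [stock] = 0.3818 x 5.797 = 2.21 M.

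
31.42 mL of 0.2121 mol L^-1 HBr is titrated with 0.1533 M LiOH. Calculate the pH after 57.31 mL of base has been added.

n(acid) = 0.2121 x 0.03142 = 0.006664 mol; n(LiOH) added = 0.1533 x 0.05731 = 0.008786 mol.
Base is in excess by 0.008786 - 0.006664 = 0.002121 mol in a total volume of 0.08873 L.
[OH^-] = 0.002121/0.08873 = 0.02391 M, so pOH = 1.62 and pH = 14.00 - 1.62 = 12.38.

12.38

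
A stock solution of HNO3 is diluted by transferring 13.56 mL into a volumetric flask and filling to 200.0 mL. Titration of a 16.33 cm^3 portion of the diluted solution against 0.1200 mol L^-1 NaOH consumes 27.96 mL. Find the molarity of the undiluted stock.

3.03 M

n(NaOH) = 0.1200 x 0.02796 = 0.003355 mol.
n(HNO3) in the aliquot = 0.003355 mol.
[diluted HNO3] = 0.003355 / 0.01633 = 0.2055 M.
Dilution factor = 200.0/13.56 = 14.75, so [stock] = 0.2055 x 14.75 = 3.03 M.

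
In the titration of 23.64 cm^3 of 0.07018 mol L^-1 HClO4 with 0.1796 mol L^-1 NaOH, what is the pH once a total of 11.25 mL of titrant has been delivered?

n(acid) = 0.07018 x 0.02364 = 0.001659 mol; n(NaOH) added = 0.1796 x 0.01125 = 0.002021 mol.
Base is in excess by 0.002021 - 0.001659 = 0.0003614 mol in a total volume of 0.03489 L.
[OH^-] = 0.0003614/0.03489 = 0.01036 M, so pOH = 1.98 and pH = 14.00 - 1.98 = 12.02.

12.02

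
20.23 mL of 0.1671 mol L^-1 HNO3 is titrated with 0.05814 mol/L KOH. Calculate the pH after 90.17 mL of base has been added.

n(acid) = 0.1671 x 0.02023 = 0.003380 mol; n(KOH) added = 0.05814 x 0.09017 = 0.005242 mol.
Base is in excess by 0.005242 - 0.003380 = 0.001862 mol in a total volume of 0.1104 L.
[OH^-] = 0.001862/0.1104 = 0.01687 M, so pOH = 1.77 and pH = 14.00 - 1.77 = 12.23.

12.23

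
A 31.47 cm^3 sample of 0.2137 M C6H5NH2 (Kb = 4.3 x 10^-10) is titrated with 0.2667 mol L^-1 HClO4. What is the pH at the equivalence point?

2.78

n(C6H5NH2) = 0.2137 x 0.03147 = 0.006725 mol; V(HClO4) at equivalence = 0.006725/0.2667 = 0.02522 L.
At equivalence the base is fully converted to C6H5NH3+; total volume = 0.05669 L, so [C6H5NH3+] = 0.006725/0.05669 = 0.1186 M.
Ka(C6H5NH3+) = Kw/Kb = 1.0e-14 / 4.3 x 10^-10 = 2.33e-5.
[H^+] = sqrt(Ka x [C6H5NH3+]) = sqrt(2.33e-5 x 0.1186) = 0.00166 M.
pH = -log(0.00166) = 2.78.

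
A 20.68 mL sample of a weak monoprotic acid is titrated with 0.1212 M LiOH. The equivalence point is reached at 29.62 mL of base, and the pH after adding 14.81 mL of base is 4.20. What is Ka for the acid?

6.3 x 10^-5

14.81 mL is half of the equivalence volume, so this is the half-equivalence point where [HA] = [A^-].
At half-equivalence pH = pKa, so pKa = 4.20.
Ka = 10^(-4.20) = 6.3 x 10^-5.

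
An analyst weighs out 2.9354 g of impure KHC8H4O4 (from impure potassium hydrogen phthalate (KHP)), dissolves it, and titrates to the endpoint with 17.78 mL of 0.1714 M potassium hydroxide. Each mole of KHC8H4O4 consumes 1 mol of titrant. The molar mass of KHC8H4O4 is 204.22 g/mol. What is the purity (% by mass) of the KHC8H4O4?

21.2%

n(KOH) = 0.1714 x 0.01778 = 0.003047 mol.
n(KHC8H4O4) = 0.003047 / 1 = 0.003047 mol.
mass of KHC8H4O4 = 0.003047 x 204.22 = 0.6224 g.
% purity = 0.6224 / 2.9354 x 100 = 21.2%.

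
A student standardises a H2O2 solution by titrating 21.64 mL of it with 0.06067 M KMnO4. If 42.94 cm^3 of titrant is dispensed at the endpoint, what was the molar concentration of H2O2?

0.301 M

n(KMnO4) = 0.06067 x 0.04294 = 0.002605 mol.
From the balanced equation, 2 mol KMnO4 reacts with 5 mol H2O2, so n(H2O2) = 0.002605 x 5/2 = 0.006513 mol.
[H2O2] = 0.006513 / 0.02164 L = 0.301 M.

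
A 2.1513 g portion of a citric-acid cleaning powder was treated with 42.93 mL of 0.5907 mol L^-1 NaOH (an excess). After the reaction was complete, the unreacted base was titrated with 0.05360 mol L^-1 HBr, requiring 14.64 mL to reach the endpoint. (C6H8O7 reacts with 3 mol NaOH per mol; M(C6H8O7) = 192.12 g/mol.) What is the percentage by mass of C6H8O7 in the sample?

73.2%

Total n(NaOH) added = 0.5907 x 0.04293 = 0.02536 mol.
n(HBr) used = 0.05360 x 0.01464 = 0.0007847 mol, which equals the excess n(NaOH).
So n(NaOH) consumed by the sample = 0.02536 - 0.0007847 = 0.02457 mol.
n(C6H8O7) = 0.02457 / 3 = 0.008191 mol.
mass C6H8O7 = 0.008191 x 192.12 = 1.574 g, so %C6H8O7 = 1.574/2.1513 x 100 = 73.2%.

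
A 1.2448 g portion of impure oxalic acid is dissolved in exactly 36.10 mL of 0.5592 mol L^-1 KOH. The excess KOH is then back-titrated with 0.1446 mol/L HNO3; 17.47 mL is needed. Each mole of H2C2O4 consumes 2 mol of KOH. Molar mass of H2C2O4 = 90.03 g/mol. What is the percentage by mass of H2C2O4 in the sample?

63.9%

Total n(KOH) added = 0.5592 x 0.03610 = 0.02019 mol.
n(HNO3) used = 0.1446 x 0.01747 = 0.002526 mol, which equals the excess n(KOH).
So n(KOH) consumed by the sample = 0.02019 - 0.002526 = 0.01766 mol.
n(H2C2O4) = 0.01766 / 2 = 0.008830 mol.
mass H2C2O4 = 0.008830 x 90.03 = 0.7950 g, so %H2C2O4 = 0.7950/1.2448 x 100 = 63.9%.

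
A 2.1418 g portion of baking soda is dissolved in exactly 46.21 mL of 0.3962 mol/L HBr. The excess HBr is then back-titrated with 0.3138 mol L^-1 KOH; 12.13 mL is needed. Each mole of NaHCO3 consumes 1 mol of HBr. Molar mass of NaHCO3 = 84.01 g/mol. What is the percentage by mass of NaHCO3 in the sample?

56.9%

Total n(HBr) added = 0.3962 x 0.04621 = 0.01831 mol.
n(KOH) used = 0.3138 x 0.01213 = 0.003806 mol, which equals the excess n(HBr).
So n(HBr) consumed by the sample = 0.01831 - 0.003806 = 0.01450 mol.
n(NaHCO3) = 0.01450 / 1 = 0.01450 mol.
mass NaHCO3 = 0.01450 x 84.01 = 1.218 g, so %NaHCO3 = 1.218/2.1418 x 100 = 56.9%.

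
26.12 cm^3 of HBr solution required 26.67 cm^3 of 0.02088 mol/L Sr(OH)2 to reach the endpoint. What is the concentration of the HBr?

0.0426 M

n(Sr(OH)2) delivered = 0.02088 x 0.02667 = 0.0005569 mol.
The reaction is 2 HBr + 1 Sr(OH)2, so n(HBr) = 0.0005569 x 2/1 = 0.001114 mol.
[HBr] = 0.001114 mol / 0.02612 L = 0.0426 M.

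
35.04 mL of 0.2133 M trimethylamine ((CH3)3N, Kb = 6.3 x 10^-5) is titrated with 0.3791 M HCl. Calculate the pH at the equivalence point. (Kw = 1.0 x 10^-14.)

5.33

n((CH3)3N) = 0.2133 x 0.03504 = 0.007474 mol; V(HCl) at equivalence = 0.007474/0.3791 = 0.01972 L.
At equivalence the base is fully converted to (CH3)3NH+; total volume = 0.05476 L, so [(CH3)3NH+] = 0.007474/0.05476 = 0.1365 M.
Ka((CH3)3NH+) = Kw/Kb = 1.0e-14 / 6.3 x 10^-5 = 1.59e-10.
[H^+] = sqrt(Ka x [(CH3)3NH+]) = sqrt(1.59e-10 x 0.1365) = 4.65e-6 M.
pH = -log(4.65e-6) = 5.33.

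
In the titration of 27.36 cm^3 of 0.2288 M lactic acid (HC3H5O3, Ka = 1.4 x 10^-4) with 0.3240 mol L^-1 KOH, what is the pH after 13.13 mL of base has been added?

Initial n(HC3H5O3) = 0.2288 x 0.02736 = 0.006260 mol.
n(KOH) added = 0.3240 x 0.01313 = 0.004254 mol, converting that many moles of HC3H5O3 to C3H5O3-.
Remaining n(HC3H5O3) = 0.002006 mol; n(C3H5O3-) = 0.004254 mol.
By Henderson-Hasselbalch, pH = pKa + log([A^-]/[HA]) = 3.85 + log(0.004254/0.002006) = 3.85 + (+0.33) = 4.18.

4.18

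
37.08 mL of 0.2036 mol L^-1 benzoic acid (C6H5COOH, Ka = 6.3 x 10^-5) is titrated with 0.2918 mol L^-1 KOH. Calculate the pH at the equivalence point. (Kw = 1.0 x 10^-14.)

8.64

n(C6H5COOH) = 0.2036 x 0.03708 = 0.007549 mol; V(KOH) at equivalence = 0.007549/0.2918 = 0.02587 L.
At equivalence all the acid is converted to C6H5COO-; total volume = 0.03708 + 0.02587 = 0.06295 L, so [C6H5COO-] = 0.007549/0.06295 = 0.1199 M.
Kb = Kw/Ka = 1.0e-14 / 6.3 x 10^-5 = 1.59e-10.
[OH^-] = sqrt(Kb x [C6H5COO-]) = sqrt(1.59e-10 x 0.1199) = 4.36e-6 M.
pOH = 5.36, so pH = 14.00 - 5.36 = 8.64.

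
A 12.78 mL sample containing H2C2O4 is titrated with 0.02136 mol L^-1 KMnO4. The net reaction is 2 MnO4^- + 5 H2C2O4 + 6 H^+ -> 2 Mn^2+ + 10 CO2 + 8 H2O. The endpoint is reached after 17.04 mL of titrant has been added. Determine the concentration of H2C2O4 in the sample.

0.0712 M

n(KMnO4) = 0.02136 x 0.01704 = 0.0003640 mol.
From the balanced equation, 2 mol KMnO4 reacts with 5 mol H2C2O4, so n(H2C2O4) = 0.0003640 x 5/2 = 0.0009099 mol.
[H2C2O4] = 0.0009099 / 0.01278 L = 0.0712 M.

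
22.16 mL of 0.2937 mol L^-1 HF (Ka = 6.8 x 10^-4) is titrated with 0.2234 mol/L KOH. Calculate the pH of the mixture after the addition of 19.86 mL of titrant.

3.50

Initial n(HF) = 0.2937 x 0.02216 = 0.006508 mol.
n(KOH) added = 0.2234 x 0.01986 = 0.004437 mol, converting that many moles of HF to F-.
Remaining n(HF) = 0.002072 mol; n(F-) = 0.004437 mol.
By Henderson-Hasselbalch, pH = pKa + log([A^-]/[HA]) = 3.17 + log(0.004437/0.002072) = 3.17 + (+0.33) = 3.50.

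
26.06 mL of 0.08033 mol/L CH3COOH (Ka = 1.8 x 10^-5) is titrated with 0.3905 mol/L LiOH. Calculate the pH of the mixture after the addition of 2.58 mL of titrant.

4.71

Initial n(CH3COOH) = 0.08033 x 0.02606 = 0.002093 mol.
n(LiOH) added = 0.3905 x 0.002580 = 0.001007 mol, converting that many moles of CH3COOH to CH3COO-.
Remaining n(CH3COOH) = 0.001086 mol; n(CH3COO-) = 0.001007 mol.
By Henderson-Hasselbalch, pH = pKa + log([A^-]/[HA]) = 4.74 + log(0.001007/0.001086) = 4.74 + (-0.03) = 4.71.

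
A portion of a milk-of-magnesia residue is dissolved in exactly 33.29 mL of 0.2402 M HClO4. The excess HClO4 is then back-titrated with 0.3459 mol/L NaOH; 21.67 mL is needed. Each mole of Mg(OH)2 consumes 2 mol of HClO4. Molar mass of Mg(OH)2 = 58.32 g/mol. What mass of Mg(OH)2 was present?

Total n(HClO4) added = 0.2402 x 0.03329 = 0.007996 mol.
n(NaOH) used = 0.3459 x 0.02167 = 0.007496 mol, which equals the excess n(HClO4).
So n(HClO4) consumed by the sample = 0.007996 - 0.007496 = 0.0005006 mol.
n(Mg(OH)2) = 0.0005006 / 2 = 0.0002503 mol.
mass = 0.0002503 mol x 58.32 g/mol = 0.0146 g.

0.0146 g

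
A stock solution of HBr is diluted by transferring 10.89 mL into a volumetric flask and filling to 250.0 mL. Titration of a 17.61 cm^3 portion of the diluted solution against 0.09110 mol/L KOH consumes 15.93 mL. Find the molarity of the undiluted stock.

1.89 M

n(KOH) = 0.09110 x 0.01593 = 0.001451 mol.
n(HBr) in the aliquot = 0.001451 mol.
[diluted HBr] = 0.001451 / 0.01761 = 0.08241 M.
Dilution factor = 250.0/10.89 = 22.96, so [stock] = 0.08241 x 22.96 = 1.89 M.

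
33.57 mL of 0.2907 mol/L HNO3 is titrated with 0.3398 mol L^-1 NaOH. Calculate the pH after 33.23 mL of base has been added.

12.36

n(acid) = 0.2907 x 0.03357 = 0.009759 mol; n(NaOH) added = 0.3398 x 0.03323 = 0.01129 mol.
Base is in excess by 0.01129 - 0.009759 = 0.001533 mol in a total volume of 0.06680 L.
[OH^-] = 0.001533/0.06680 = 0.02295 M, so pOH = 1.64 and pH = 14.00 - 1.64 = 12.36.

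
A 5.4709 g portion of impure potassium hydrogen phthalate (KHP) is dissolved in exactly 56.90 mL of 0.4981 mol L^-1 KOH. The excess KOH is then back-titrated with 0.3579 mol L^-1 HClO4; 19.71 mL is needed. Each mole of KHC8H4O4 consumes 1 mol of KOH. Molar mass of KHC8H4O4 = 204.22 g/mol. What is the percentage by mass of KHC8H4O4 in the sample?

79.5%

Total n(KOH) added = 0.4981 x 0.05690 = 0.02834 mol.
n(HClO4) used = 0.3579 x 0.01971 = 0.007054 mol, which equals the excess n(KOH).
So n(KOH) consumed by the sample = 0.02834 - 0.007054 = 0.02129 mol.
n(KHC8H4O4) = 0.02129 / 1 = 0.02129 mol.
mass KHC8H4O4 = 0.02129 x 204.22 = 4.347 g, so %KHC8H4O4 = 4.347/5.4709 x 100 = 79.5%.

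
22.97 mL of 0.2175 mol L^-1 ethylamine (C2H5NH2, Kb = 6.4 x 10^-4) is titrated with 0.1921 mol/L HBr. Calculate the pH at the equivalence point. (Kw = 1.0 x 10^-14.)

5.90

n(C2H5NH2) = 0.2175 x 0.02297 = 0.004996 mol; V(HBr) at equivalence = 0.004996/0.1921 = 0.02601 L.
At equivalence the base is fully converted to C2H5NH3+; total volume = 0.04898 L, so [C2H5NH3+] = 0.004996/0.04898 = 0.1020 M.
Ka(C2H5NH3+) = Kw/Kb = 1.0e-14 / 6.4 x 10^-4 = 1.56e-11.
[H^+] = sqrt(Ka x [C2H5NH3+]) = sqrt(1.56e-11 x 0.1020) = 1.26e-6 M.
pH = -log(1.26e-6) = 5.90.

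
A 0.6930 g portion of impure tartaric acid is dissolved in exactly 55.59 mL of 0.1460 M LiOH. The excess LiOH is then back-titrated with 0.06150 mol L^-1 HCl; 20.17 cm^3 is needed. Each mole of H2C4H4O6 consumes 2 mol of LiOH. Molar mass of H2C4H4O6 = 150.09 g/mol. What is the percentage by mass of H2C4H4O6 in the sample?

Total n(LiOH) added = 0.1460 x 0.05559 = 0.008116 mol.
n(HCl) used = 0.06150 x 0.02017 = 0.001240 mol, which equals the excess n(LiOH).
So n(LiOH) consumed by the sample = 0.008116 - 0.001240 = 0.006876 mol.
n(H2C4H4O6) = 0.006876 / 2 = 0.003438 mol.
mass H2C4H4O6 = 0.003438 x 150.09 = 0.5160 g, so %H2C4H4O6 = 0.5160/0.6930 x 100 = 74.5%.

74.5%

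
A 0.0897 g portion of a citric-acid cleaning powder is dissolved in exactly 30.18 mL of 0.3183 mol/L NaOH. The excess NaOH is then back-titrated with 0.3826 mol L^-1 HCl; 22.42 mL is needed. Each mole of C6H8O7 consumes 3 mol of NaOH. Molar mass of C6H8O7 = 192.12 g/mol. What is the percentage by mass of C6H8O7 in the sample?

Total n(NaOH) added = 0.3183 x 0.03018 = 0.009606 mol.
n(HCl) used = 0.3826 x 0.02242 = 0.008578 mol, which equals the excess n(NaOH).
So n(NaOH) consumed by the sample = 0.009606 - 0.008578 = 0.001028 mol.
n(C6H8O7) = 0.001028 / 3 = 0.0003428 mol.
mass C6H8O7 = 0.0003428 x 192.12 = 0.06586 g, so %C6H8O7 = 0.06586/0.0897 x 100 = 73.4%.

73.4%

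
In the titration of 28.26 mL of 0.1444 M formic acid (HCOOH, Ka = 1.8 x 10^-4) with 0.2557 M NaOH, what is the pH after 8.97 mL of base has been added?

Initial n(HCOOH) = 0.1444 x 0.02826 = 0.004081 mol.
n(NaOH) added = 0.2557 x 0.008970 = 0.002294 mol, converting that many moles of HCOOH to HCOO-.
Remaining n(HCOOH) = 0.001787 mol; n(HCOO-) = 0.002294 mol.
By Henderson-Hasselbalch, pH = pKa + log([A^-]/[HA]) = 3.74 + log(0.002294/0.001787) = 3.74 + (+0.11) = 3.85.

3.85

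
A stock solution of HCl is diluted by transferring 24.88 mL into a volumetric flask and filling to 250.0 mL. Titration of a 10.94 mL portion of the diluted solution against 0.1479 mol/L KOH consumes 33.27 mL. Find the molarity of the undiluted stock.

n(KOH) = 0.1479 x 0.03327 = 0.004921 mol.
n(HCl) in the aliquot = 0.004921 mol.
[diluted HCl] = 0.004921 / 0.01094 = 0.4498 M.
Dilution factor = 250.0/24.88 = 10.05, so [stock] = 0.4498 x 10.05 = 4.52 M.

4.52 M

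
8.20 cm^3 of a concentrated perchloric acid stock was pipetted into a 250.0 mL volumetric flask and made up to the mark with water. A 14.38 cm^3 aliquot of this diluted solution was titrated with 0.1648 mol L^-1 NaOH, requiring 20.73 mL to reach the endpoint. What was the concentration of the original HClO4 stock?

n(NaOH) = 0.1648 x 0.02073 = 0.003416 mol.
n(HClO4) in the aliquot = 0.003416 mol.
[diluted HClO4] = 0.003416 / 0.01438 = 0.2376 M.
Dilution factor = 250.0/8.200 = 30.49, so [stock] = 0.2376 x 30.49 = 7.24 M.

7.24 M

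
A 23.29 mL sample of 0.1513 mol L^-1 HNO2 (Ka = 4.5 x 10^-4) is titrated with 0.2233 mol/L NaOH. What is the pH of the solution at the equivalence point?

8.15

n(HNO2) = 0.1513 x 0.02329 = 0.003524 mol; V(NaOH) at equivalence = 0.003524/0.2233 = 0.01578 L.
At equivalence all the acid is converted to NO2-; total volume = 0.02329 + 0.01578 = 0.03907 L, so [NO2-] = 0.003524/0.03907 = 0.09019 M.
Kb = Kw/Ka = 1.0e-14 / 4.5 x 10^-4 = 2.22e-11.
[OH^-] = sqrt(Kb x [NO2-]) = sqrt(2.22e-11 x 0.09019) = 1.42e-6 M.
pOH = 5.85, so pH = 14.00 - 5.85 = 8.15.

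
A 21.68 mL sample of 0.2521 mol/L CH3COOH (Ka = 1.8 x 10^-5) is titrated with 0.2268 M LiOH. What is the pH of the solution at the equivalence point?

8.91

n(CH3COOH) = 0.2521 x 0.02168 = 0.005466 mol; V(LiOH) at equivalence = 0.005466/0.2268 = 0.02410 L.
At equivalence all the acid is converted to CH3COO-; total volume = 0.02168 + 0.02410 = 0.04578 L, so [CH3COO-] = 0.005466/0.04578 = 0.1194 M.
Kb = Kw/Ka = 1.0e-14 / 1.8 x 10^-5 = 5.56e-10.
[OH^-] = sqrt(Kb x [CH3COO-]) = sqrt(5.56e-10 x 0.1194) = 8.14e-6 M.
pOH = 5.09, so pH = 14.00 - 5.09 = 8.91.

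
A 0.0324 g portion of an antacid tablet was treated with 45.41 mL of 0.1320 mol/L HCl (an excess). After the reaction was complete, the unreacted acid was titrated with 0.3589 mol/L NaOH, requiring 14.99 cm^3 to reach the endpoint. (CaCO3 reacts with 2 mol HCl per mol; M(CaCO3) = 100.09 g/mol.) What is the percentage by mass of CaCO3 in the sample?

Total n(HCl) added = 0.1320 x 0.04541 = 0.005994 mol.
n(NaOH) used = 0.3589 x 0.01499 = 0.005380 mol, which equals the excess n(HCl).
So n(HCl) consumed by the sample = 0.005994 - 0.005380 = 0.0006142 mol.
n(CaCO3) = 0.0006142 / 2 = 0.0003071 mol.
mass CaCO3 = 0.0003071 x 100.09 = 0.03074 g, so %CaCO3 = 0.03074/0.0324 x 100 = 94.9%.

94.9%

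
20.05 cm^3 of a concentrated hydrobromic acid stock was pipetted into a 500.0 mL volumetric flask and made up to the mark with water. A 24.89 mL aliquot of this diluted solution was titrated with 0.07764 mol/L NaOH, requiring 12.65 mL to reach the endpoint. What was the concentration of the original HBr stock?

0.984 M

n(NaOH) = 0.07764 x 0.01265 = 0.0009821 mol.
n(HBr) in the aliquot = 0.0009821 mol.
[diluted HBr] = 0.0009821 / 0.02489 = 0.03946 M.
Dilution factor = 500.0/20.05 = 24.94, so [stock] = 0.03946 x 24.94 = 0.984 M.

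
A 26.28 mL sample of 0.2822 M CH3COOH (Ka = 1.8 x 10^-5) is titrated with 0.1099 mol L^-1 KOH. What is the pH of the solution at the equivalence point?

8.82

n(CH3COOH) = 0.2822 x 0.02628 = 0.007416 mol; V(KOH) at equivalence = 0.007416/0.1099 = 0.06748 L.
At equivalence all the acid is converted to CH3COO-; total volume = 0.02628 + 0.06748 = 0.09376 L, so [CH3COO-] = 0.007416/0.09376 = 0.07910 M.
Kb = Kw/Ka = 1.0e-14 / 1.8 x 10^-5 = 5.56e-10.
[OH^-] = sqrt(Kb x [CH3COO-]) = sqrt(5.56e-10 x 0.07910) = 6.63e-6 M.
pOH = 5.18, so pH = 14.00 - 5.18 = 8.82.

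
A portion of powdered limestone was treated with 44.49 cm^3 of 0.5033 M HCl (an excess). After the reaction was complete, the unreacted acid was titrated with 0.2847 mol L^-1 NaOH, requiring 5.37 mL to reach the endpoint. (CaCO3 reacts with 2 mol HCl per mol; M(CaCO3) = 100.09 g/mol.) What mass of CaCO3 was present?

1.04 g

Total n(HCl) added = 0.5033 x 0.04449 = 0.02239 mol.
n(NaOH) used = 0.2847 x 0.005370 = 0.001529 mol, which equals the excess n(HCl).
So n(HCl) consumed by the sample = 0.02239 - 0.001529 = 0.02086 mol.
n(CaCO3) = 0.02086 / 2 = 0.01043 mol.
mass = 0.01043 mol x 100.09 g/mol = 1.04 g.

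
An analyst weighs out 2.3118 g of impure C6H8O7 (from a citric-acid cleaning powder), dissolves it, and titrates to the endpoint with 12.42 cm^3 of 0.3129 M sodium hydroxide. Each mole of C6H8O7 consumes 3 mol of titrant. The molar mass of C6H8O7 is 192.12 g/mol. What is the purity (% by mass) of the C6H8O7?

n(NaOH) = 0.3129 x 0.01242 = 0.003886 mol.
n(C6H8O7) = 0.003886 / 3 = 0.001295 mol.
mass of C6H8O7 = 0.001295 x 192.12 = 0.2489 g.
% purity = 0.2489 / 2.3118 x 100 = 10.8%.

10.8%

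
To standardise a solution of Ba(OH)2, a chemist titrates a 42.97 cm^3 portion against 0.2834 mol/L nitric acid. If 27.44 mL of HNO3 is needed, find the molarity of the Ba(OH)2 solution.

0.0905 M

n(HNO3) delivered = 0.2834 x 0.02744 = 0.007776 mol.
The reaction is 1 Ba(OH)2 + 2 HNO3, so n(Ba(OH)2) = 0.007776 x 1/2 = 0.003888 mol.
[Ba(OH)2] = 0.003888 mol / 0.04297 L = 0.0905 M.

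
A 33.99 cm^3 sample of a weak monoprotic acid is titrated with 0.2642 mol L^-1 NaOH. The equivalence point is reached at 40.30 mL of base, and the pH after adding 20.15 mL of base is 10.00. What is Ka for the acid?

20.15 mL is half of the equivalence volume, so this is the half-equivalence point where [HA] = [A^-].
At half-equivalence pH = pKa, so pKa = 10.00.
Ka = 10^(-10.00) = 1.0 x 10^-10.

1.0 x 10^-10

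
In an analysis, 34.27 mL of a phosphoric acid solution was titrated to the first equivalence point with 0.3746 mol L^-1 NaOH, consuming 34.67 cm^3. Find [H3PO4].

n(NaOH) = 0.3746 x 0.03467 = 0.01299 mol.
At the first equivalence point, 1 mol OH^- react per mol H3PO4, so n(H3PO4) = 0.01299 / 1 = 0.01299 mol.
[H3PO4] = 0.01299 / 0.03427 L = 0.379 M.

0.379 M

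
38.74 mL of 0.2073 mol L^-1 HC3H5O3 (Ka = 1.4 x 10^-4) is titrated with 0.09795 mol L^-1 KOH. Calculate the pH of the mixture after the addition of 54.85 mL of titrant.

Initial n(HC3H5O3) = 0.2073 x 0.03874 = 0.008031 mol.
n(KOH) added = 0.09795 x 0.05485 = 0.005373 mol, converting that many moles of HC3H5O3 to C3H5O3-.
Remaining n(HC3H5O3) = 0.002658 mol; n(C3H5O3-) = 0.005373 mol.
By Henderson-Hasselbalch, pH = pKa + log([A^-]/[HA]) = 3.85 + log(0.005373/0.002658) = 3.85 + (+0.31) = 4.16.

4.16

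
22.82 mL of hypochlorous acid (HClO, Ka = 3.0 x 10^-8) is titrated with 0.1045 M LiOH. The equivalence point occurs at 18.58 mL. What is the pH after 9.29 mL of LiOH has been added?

7.52

9.29 mL is exactly half the equivalence volume (18.58/2), i.e. the half-equivalence point.
There, n(HA) = n(A^-), so pH = pKa = -log(3.0 x 10^-8) = 7.52.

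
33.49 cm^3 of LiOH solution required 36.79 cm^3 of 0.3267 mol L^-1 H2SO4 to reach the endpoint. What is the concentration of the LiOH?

n(H2SO4) delivered = 0.3267 x 0.03679 = 0.01202 mol.
The reaction is 2 LiOH + 1 H2SO4, so n(LiOH) = 0.01202 x 2/1 = 0.02404 mol.
[LiOH] = 0.02404 mol / 0.03349 L = 0.718 M.

0.718 M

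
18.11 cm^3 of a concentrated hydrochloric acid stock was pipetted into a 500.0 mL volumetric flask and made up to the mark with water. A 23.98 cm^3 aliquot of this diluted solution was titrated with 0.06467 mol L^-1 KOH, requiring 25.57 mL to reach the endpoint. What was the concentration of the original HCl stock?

n(KOH) = 0.06467 x 0.02557 = 0.001654 mol.
n(HCl) in the aliquot = 0.001654 mol.
[diluted HCl] = 0.001654 / 0.02398 = 0.06896 M.
Dilution factor = 500.0/18.11 = 27.61, so [stock] = 0.06896 x 27.61 = 1.90 M.

1.90 M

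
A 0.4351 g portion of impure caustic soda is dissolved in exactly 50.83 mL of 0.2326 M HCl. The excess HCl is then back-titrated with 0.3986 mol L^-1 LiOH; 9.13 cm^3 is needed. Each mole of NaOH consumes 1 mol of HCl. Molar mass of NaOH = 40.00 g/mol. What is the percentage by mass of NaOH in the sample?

Total n(HCl) added = 0.2326 x 0.05083 = 0.01182 mol.
n(LiOH) used = 0.3986 x 0.009130 = 0.003639 mol, which equals the excess n(HCl).
So n(HCl) consumed by the sample = 0.01182 - 0.003639 = 0.008184 mol.
n(NaOH) = 0.008184 / 1 = 0.008184 mol.
mass NaOH = 0.008184 x 40.00 = 0.3274 g, so %NaOH = 0.3274/0.4351 x 100 = 75.2%.

75.2%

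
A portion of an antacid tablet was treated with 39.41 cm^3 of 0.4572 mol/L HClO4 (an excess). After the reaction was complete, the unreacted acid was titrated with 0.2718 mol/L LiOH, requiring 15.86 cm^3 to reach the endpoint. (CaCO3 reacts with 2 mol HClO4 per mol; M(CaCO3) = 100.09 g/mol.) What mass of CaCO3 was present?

Total n(HClO4) added = 0.4572 x 0.03941 = 0.01802 mol.
n(LiOH) used = 0.2718 x 0.01586 = 0.004311 mol, which equals the excess n(HClO4).
So n(HClO4) consumed by the sample = 0.01802 - 0.004311 = 0.01371 mol.
n(CaCO3) = 0.01371 / 2 = 0.006854 mol.
mass = 0.006854 mol x 100.09 g/mol = 0.686 g.

0.686 g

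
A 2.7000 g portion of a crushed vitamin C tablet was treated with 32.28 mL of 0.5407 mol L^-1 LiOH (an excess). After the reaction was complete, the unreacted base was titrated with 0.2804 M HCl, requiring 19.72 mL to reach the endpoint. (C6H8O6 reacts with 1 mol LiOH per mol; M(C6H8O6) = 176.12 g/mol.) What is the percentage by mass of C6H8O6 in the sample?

Total n(LiOH) added = 0.5407 x 0.03228 = 0.01745 mol.
n(HCl) used = 0.2804 x 0.01972 = 0.005529 mol, which equals the excess n(LiOH).
So n(LiOH) consumed by the sample = 0.01745 - 0.005529 = 0.01192 mol.
n(C6H8O6) = 0.01192 / 1 = 0.01192 mol.
mass C6H8O6 = 0.01192 x 176.12 = 2.100 g, so %C6H8O6 = 2.100/2.7000 x 100 = 77.8%.

77.8%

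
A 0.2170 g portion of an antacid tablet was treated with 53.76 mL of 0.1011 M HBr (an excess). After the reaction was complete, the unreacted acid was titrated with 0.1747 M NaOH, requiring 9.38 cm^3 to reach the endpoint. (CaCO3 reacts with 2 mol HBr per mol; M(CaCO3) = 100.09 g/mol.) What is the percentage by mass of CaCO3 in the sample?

Total n(HBr) added = 0.1011 x 0.05376 = 0.005435 mol.
n(NaOH) used = 0.1747 x 0.009380 = 0.001639 mol, which equals the excess n(HBr).
So n(HBr) consumed by the sample = 0.005435 - 0.001639 = 0.003796 mol.
n(CaCO3) = 0.003796 / 2 = 0.001898 mol.
mass CaCO3 = 0.001898 x 100.09 = 0.1900 g, so %CaCO3 = 0.1900/0.2170 x 100 = 87.6%.

87.6%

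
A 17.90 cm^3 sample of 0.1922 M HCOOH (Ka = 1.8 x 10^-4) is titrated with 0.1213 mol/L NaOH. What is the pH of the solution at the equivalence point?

n(HCOOH) = 0.1922 x 0.01790 = 0.003440 mol; V(NaOH) at equivalence = 0.003440/0.1213 = 0.02836 L.
At equivalence all the acid is converted to HCOO-; total volume = 0.01790 + 0.02836 = 0.04626 L, so [HCOO-] = 0.003440/0.04626 = 0.07437 M.
Kb = Kw/Ka = 1.0e-14 / 1.8 x 10^-4 = 5.56e-11.
[OH^-] = sqrt(Kb x [HCOO-]) = sqrt(5.56e-11 x 0.07437) = 2.03e-6 M.
pOH = 5.69, so pH = 14.00 - 5.69 = 8.31.

8.31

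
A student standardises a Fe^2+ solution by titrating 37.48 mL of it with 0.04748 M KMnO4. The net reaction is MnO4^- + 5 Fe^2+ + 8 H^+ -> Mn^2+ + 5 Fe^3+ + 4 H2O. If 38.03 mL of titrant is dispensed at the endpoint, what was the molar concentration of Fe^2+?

n(KMnO4) = 0.04748 x 0.03803 = 0.001806 mol.
From the balanced equation, 1 mol KMnO4 reacts with 5 mol Fe^2+, so n(Fe^2+) = 0.001806 x 5/1 = 0.009028 mol.
[Fe^2+] = 0.009028 / 0.03748 L = 0.241 M.

0.241 M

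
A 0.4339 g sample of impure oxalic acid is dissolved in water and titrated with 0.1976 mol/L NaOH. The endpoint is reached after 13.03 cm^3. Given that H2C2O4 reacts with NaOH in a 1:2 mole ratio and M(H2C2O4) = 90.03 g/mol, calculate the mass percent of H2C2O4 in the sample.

26.7%

n(NaOH) = 0.1976 x 0.01303 = 0.002575 mol.
n(H2C2O4) = 0.002575 / 2 = 0.001287 mol.
mass of H2C2O4 = 0.001287 x 90.03 = 0.1159 g.
% purity = 0.1159 / 0.4339 x 100 = 26.7%.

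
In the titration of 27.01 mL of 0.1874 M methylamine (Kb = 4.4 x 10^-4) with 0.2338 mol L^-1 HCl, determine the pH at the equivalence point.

n(CH3NH2) = 0.1874 x 0.02701 = 0.005062 mol; V(HCl) at equivalence = 0.005062/0.2338 = 0.02165 L.
At equivalence the base is fully converted to CH3NH3+; total volume = 0.04866 L, so [CH3NH3+] = 0.005062/0.04866 = 0.1040 M.
Ka(CH3NH3+) = Kw/Kb = 1.0e-14 / 4.4 x 10^-4 = 2.27e-11.
[H^+] = sqrt(Ka x [CH3NH3+]) = sqrt(2.27e-11 x 0.1040) = 1.54e-6 M.
pH = -log(1.54e-6) = 5.81.

5.81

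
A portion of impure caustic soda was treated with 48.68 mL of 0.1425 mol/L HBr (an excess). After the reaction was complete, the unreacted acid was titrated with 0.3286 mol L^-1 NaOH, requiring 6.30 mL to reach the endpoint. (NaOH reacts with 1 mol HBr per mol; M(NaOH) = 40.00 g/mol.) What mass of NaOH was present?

Total n(HBr) added = 0.1425 x 0.04868 = 0.006937 mol.
n(NaOH) used = 0.3286 x 0.006300 = 0.002070 mol, which equals the excess n(HBr).
So n(HBr) consumed by the sample = 0.006937 - 0.002070 = 0.004867 mol.
n(NaOH) = 0.004867 / 1 = 0.004867 mol.
mass = 0.004867 mol x 40.00 g/mol = 0.195 g.

0.195 g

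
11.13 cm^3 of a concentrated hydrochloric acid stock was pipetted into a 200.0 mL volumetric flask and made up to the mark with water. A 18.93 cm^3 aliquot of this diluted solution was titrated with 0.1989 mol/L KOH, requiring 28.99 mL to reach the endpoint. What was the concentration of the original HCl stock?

n(KOH) = 0.1989 x 0.02899 = 0.005766 mol.
n(HCl) in the aliquot = 0.005766 mol.
[diluted HCl] = 0.005766 / 0.01893 = 0.3046 M.
Dilution factor = 200.0/11.13 = 17.97, so [stock] = 0.3046 x 17.97 = 5.47 M.

5.47 M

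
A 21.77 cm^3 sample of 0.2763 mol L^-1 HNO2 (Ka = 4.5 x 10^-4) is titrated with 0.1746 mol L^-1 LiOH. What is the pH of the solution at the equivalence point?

8.19

n(HNO2) = 0.2763 x 0.02177 = 0.006015 mol; V(LiOH) at equivalence = 0.006015/0.1746 = 0.03445 L.
At equivalence all the acid is converted to NO2-; total volume = 0.02177 + 0.03445 = 0.05622 L, so [NO2-] = 0.006015/0.05622 = 0.1070 M.
Kb = Kw/Ka = 1.0e-14 / 4.5 x 10^-4 = 2.22e-11.
[OH^-] = sqrt(Kb x [NO2-]) = sqrt(2.22e-11 x 0.1070) = 1.54e-6 M.
pOH = 5.81, so pH = 14.00 - 5.81 = 8.19.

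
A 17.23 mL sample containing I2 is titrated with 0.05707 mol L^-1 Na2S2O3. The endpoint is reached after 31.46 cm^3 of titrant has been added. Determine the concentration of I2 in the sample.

n(Na2S2O3) = 0.05707 x 0.03146 = 0.001795 mol.
From the balanced equation, 2 mol Na2S2O3 reacts with 1 mol I2, so n(I2) = 0.001795 x 1/2 = 0.0008977 mol.
[I2] = 0.0008977 / 0.01723 L = 0.0521 M.

0.0521 M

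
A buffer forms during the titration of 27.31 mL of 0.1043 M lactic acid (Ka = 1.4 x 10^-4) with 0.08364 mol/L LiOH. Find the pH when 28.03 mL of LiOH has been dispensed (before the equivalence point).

Initial n(HC3H5O3) = 0.1043 x 0.02731 = 0.002848 mol.
n(LiOH) added = 0.08364 x 0.02803 = 0.002344 mol, converting that many moles of HC3H5O3 to C3H5O3-.
Remaining n(HC3H5O3) = 0.0005040 mol; n(C3H5O3-) = 0.002344 mol.
By Henderson-Hasselbalch, pH = pKa + log([A^-]/[HA]) = 3.85 + log(0.002344/0.0005040) = 3.85 + (+0.67) = 4.52.

4.52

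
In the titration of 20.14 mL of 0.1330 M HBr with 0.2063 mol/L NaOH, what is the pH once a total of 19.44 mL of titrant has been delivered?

n(acid) = 0.1330 x 0.02014 = 0.002679 mol; n(NaOH) added = 0.2063 x 0.01944 = 0.004010 mol.
Base is in excess by 0.004010 - 0.002679 = 0.001332 mol in a total volume of 0.03958 L.
[OH^-] = 0.001332/0.03958 = 0.03365 M, so pOH = 1.47 and pH = 14.00 - 1.47 = 12.53.

12.53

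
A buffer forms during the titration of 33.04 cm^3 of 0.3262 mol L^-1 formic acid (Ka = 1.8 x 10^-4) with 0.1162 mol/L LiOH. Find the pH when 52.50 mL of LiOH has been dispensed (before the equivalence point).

3.86

Initial n(HCOOH) = 0.3262 x 0.03304 = 0.01078 mol.
n(LiOH) added = 0.1162 x 0.05250 = 0.006101 mol, converting that many moles of HCOOH to HCOO-.
Remaining n(HCOOH) = 0.004677 mol; n(HCOO-) = 0.006101 mol.
By Henderson-Hasselbalch, pH = pKa + log([A^-]/[HA]) = 3.74 + log(0.006101/0.004677) = 3.74 + (+0.12) = 3.86.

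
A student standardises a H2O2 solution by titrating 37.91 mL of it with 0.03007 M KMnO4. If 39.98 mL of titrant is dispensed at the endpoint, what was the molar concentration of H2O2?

n(KMnO4) = 0.03007 x 0.03998 = 0.001202 mol.
From the balanced equation, 2 mol KMnO4 reacts with 5 mol H2O2, so n(H2O2) = 0.001202 x 5/2 = 0.003005 mol.
[H2O2] = 0.003005 / 0.03791 L = 0.0793 M.

0.0793 M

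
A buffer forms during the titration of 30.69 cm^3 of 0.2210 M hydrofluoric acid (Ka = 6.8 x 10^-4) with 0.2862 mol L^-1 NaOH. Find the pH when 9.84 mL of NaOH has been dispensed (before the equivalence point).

Initial n(HF) = 0.2210 x 0.03069 = 0.006782 mol.
n(NaOH) added = 0.2862 x 0.009840 = 0.002816 mol, converting that many moles of HF to F-.
Remaining n(HF) = 0.003966 mol; n(F-) = 0.002816 mol.
By Henderson-Hasselbalch, pH = pKa + log([A^-]/[HA]) = 3.17 + log(0.002816/0.003966) = 3.17 + (-0.15) = 3.02.

3.02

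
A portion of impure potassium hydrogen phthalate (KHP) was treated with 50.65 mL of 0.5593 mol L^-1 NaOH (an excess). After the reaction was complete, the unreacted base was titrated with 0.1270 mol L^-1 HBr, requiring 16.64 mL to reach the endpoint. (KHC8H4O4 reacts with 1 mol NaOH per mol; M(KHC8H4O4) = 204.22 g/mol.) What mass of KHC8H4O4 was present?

Total n(NaOH) added = 0.5593 x 0.05065 = 0.02833 mol.
n(HBr) used = 0.1270 x 0.01664 = 0.002113 mol, which equals the excess n(NaOH).
So n(NaOH) consumed by the sample = 0.02833 - 0.002113 = 0.02622 mol.
n(KHC8H4O4) = 0.02622 / 1 = 0.02622 mol.
mass = 0.02622 mol x 204.22 g/mol = 5.35 g.

5.35 g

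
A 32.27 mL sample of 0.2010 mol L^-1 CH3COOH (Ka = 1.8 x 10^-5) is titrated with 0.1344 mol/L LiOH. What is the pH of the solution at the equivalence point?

8.83

n(CH3COOH) = 0.2010 x 0.03227 = 0.006486 mol; V(LiOH) at equivalence = 0.006486/0.1344 = 0.04826 L.
At equivalence all the acid is converted to CH3COO-; total volume = 0.03227 + 0.04826 = 0.08053 L, so [CH3COO-] = 0.006486/0.08053 = 0.08054 M.
Kb = Kw/Ka = 1.0e-14 / 1.8 x 10^-5 = 5.56e-10.
[OH^-] = sqrt(Kb x [CH3COO-]) = sqrt(5.56e-10 x 0.08054) = 6.69e-6 M.
pOH = 5.17, so pH = 14.00 - 5.17 = 8.83.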